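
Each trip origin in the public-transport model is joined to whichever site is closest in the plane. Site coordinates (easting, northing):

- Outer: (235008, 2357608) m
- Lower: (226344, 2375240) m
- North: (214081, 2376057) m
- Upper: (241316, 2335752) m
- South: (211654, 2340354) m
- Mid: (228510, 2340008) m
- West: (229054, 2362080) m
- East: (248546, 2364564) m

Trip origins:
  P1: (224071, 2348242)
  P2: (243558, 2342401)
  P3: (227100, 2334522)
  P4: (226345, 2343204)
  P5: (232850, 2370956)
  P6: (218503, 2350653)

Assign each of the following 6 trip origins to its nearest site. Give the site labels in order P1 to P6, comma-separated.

Mid, Upper, Mid, Mid, Lower, South

P1 → Mid (d²=87503477.00)
P2 → Upper (d²=49235765.00)
P3 → Mid (d²=32084296.00)
P4 → Mid (d²=14901641.00)
P5 → Lower (d²=60680692.00)
P6 → South (d²=152978202.00)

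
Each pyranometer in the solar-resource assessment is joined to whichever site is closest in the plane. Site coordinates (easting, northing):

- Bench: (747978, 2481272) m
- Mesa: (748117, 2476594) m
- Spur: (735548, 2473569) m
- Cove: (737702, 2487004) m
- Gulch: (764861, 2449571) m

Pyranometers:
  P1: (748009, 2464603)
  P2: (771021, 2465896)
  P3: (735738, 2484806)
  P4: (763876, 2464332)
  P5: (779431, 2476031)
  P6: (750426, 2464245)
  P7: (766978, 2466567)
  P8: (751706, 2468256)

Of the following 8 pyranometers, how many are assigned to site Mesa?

P1 → Mesa
P2 → Gulch
P3 → Cove
P4 → Gulch
P5 → Gulch
P6 → Mesa
P7 → Gulch
P8 → Mesa
3 of the 8 go to Mesa.

3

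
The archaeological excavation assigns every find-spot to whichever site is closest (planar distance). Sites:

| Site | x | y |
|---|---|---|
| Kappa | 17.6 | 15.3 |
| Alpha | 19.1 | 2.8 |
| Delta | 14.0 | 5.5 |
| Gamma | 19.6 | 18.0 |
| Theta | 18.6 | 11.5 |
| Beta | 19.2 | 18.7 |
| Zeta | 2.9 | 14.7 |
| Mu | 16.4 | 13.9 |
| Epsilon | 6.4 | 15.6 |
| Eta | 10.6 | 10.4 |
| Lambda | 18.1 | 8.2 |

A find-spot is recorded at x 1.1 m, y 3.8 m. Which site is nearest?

Squared distances to each site:
Kappa: 404.500; Alpha: 325.000; Delta: 169.300; Gamma: 543.890; Theta: 365.540; Beta: 549.620; Zeta: 122.050; Mu: 336.100; Epsilon: 167.330; Eta: 133.810; Lambda: 308.360.
Minimum at Zeta.

Zeta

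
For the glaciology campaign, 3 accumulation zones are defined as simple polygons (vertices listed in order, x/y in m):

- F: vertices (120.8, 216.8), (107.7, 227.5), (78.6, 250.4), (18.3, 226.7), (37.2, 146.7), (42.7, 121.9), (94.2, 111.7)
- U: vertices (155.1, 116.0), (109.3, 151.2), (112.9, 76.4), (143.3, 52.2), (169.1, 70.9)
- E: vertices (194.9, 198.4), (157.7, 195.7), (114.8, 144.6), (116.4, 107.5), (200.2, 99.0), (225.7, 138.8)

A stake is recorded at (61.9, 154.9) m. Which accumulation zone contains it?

F

Cast a ray rightward from (61.9, 154.9). For each polygon, the edges (by vertex number in listed order) whose endpoints lie on opposite sides of y = 154.9, where each meets that height, and whether that is right or left of the point:
F: 4–5 at x≈35.26 (left), 7–1 at x≈105.13 (right) → 1 crossing.
U: no edge straddles that height → 0 crossings.
E: 2–3 at x≈123.45 (right), 6–1 at x≈217.38 (right) → 2 crossings.
Only F has an odd count, so the point is inside F.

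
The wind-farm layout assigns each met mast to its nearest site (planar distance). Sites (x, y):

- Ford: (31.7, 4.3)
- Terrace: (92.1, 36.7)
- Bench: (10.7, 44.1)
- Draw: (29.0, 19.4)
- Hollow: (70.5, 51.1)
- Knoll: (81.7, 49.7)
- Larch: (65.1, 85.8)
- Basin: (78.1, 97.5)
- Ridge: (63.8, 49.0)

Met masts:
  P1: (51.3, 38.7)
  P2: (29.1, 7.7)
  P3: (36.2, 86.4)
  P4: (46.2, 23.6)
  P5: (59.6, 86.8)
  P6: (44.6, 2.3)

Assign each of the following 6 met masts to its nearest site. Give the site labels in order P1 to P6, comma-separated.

Ridge, Ford, Larch, Draw, Larch, Ford

P1 → Ridge (d²=262.34)
P2 → Ford (d²=18.32)
P3 → Larch (d²=835.57)
P4 → Draw (d²=313.48)
P5 → Larch (d²=31.25)
P6 → Ford (d²=170.41)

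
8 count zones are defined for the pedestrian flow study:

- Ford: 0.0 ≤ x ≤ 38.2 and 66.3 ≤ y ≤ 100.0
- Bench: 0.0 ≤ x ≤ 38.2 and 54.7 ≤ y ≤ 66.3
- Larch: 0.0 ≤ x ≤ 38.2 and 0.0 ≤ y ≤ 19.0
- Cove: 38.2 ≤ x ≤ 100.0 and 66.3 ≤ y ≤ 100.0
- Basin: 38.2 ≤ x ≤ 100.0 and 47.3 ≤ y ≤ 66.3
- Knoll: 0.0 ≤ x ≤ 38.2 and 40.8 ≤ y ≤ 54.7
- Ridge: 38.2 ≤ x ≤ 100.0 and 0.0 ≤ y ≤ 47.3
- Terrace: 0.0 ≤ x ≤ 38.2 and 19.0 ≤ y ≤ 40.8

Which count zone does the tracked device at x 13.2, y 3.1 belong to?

Larch

The point has x = 13.2 and y = 3.1.
Only Larch satisfies 0.0 ≤ x ≤ 38.2 and 0.0 ≤ y ≤ 19.0.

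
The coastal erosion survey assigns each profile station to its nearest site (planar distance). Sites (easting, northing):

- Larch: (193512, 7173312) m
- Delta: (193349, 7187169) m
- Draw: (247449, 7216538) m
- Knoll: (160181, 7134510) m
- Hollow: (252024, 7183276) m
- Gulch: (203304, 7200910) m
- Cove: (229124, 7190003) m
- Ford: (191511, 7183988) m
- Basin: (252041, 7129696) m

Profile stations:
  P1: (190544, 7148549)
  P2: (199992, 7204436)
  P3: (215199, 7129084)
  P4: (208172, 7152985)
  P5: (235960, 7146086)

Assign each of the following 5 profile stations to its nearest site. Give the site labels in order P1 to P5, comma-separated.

Larch, Gulch, Basin, Larch, Basin

P1 → Larch (d²=622015193.00)
P2 → Gulch (d²=23402020.00)
P3 → Basin (d²=1357707508.00)
P4 → Larch (d²=628102529.00)
P5 → Basin (d²=527230661.00)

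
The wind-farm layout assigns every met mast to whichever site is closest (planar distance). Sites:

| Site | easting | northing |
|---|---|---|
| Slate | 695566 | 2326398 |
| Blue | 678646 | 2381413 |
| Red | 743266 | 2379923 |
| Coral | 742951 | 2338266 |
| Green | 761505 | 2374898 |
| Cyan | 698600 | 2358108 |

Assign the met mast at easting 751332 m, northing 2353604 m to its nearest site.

Squared distances to each site:
Slate: 3850013192.000; Blue: 6056595077.000; Red: 757750117.000; Coral: 305495405.000; Green: 556924365.000; Cyan: 2800949840.000.
Minimum at Coral.

Coral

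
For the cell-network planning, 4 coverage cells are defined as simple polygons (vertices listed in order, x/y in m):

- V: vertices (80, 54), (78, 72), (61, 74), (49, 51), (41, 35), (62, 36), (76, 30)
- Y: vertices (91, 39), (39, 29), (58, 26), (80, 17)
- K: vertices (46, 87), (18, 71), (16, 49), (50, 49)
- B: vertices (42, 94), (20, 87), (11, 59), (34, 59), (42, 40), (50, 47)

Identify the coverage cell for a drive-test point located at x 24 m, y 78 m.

B

Cast a ray rightward from (24, 78). For each polygon, the edges (by vertex number in listed order) whose endpoints lie on opposite sides of y = 78, where each meets that height, and whether that is right or left of the point:
V: no edge straddles that height → 0 crossings.
Y: no edge straddles that height → 0 crossings.
K: 1–2 at x≈30.2 (right), 4–1 at x≈46.9 (right) → 2 crossings.
B: 2–3 at x≈17.1 (left), 6–1 at x≈44.7 (right) → 1 crossing.
Only B has an odd count, so the point is inside B.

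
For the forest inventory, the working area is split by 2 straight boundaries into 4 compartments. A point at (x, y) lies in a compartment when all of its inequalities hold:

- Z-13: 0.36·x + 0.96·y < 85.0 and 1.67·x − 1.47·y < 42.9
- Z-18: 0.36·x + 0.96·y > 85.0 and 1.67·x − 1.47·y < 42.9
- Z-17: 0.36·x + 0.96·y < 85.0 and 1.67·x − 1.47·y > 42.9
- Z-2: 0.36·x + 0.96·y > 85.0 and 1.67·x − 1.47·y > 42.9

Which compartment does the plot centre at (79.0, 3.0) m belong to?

0.36·79.0 + 0.96·3.0 = 31.320, which is < 85.0
1.67·79.0 − 1.47·3.0 = 127.520, which is > 42.9
This sign pattern matches Z-17.

Z-17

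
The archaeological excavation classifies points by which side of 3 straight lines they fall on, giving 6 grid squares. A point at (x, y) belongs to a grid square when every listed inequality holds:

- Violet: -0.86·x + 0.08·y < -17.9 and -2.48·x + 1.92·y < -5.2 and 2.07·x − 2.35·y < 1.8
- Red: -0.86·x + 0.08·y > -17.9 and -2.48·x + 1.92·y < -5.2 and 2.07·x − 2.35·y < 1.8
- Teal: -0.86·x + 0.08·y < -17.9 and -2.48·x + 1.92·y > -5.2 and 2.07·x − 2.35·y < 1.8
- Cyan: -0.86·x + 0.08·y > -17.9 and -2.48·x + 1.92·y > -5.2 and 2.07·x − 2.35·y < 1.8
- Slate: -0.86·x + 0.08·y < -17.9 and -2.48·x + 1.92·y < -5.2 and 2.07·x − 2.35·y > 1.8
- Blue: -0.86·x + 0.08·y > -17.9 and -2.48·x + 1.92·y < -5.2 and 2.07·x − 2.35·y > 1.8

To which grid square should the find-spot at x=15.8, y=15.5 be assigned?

Red

-0.86·15.8 + 0.08·15.5 = -12.348, which is > -17.9
-2.48·15.8 + 1.92·15.5 = -9.424, which is < -5.2
2.07·15.8 − 2.35·15.5 = -3.719, which is < 1.8
This sign pattern matches Red.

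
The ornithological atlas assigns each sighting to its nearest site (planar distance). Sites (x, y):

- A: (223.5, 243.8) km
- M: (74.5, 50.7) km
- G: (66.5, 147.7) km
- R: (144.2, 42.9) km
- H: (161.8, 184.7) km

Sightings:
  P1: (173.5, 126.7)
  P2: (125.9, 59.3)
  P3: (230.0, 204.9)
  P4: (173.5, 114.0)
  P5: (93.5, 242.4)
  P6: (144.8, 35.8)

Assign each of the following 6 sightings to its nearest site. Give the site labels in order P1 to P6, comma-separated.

P1 → H (d²=3500.89)
P2 → R (d²=603.85)
P3 → A (d²=1555.46)
P4 → H (d²=5135.38)
P5 → H (d²=7994.18)
P6 → R (d²=50.77)

H, R, A, H, H, R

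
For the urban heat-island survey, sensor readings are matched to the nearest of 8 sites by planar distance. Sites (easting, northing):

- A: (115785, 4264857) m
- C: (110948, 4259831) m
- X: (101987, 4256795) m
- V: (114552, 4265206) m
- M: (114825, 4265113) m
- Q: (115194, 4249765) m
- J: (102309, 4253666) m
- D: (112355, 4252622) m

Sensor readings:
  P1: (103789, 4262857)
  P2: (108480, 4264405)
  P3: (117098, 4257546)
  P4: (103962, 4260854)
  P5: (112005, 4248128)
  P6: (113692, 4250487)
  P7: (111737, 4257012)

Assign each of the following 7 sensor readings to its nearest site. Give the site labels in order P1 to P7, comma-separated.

X, C, C, X, Q, Q, C

P1 → X (d²=39995048.00)
P2 → C (d²=27012500.00)
P3 → C (d²=43043725.00)
P4 → X (d²=20376106.00)
P5 → Q (d²=12849490.00)
P6 → Q (d²=2777288.00)
P7 → C (d²=8569282.00)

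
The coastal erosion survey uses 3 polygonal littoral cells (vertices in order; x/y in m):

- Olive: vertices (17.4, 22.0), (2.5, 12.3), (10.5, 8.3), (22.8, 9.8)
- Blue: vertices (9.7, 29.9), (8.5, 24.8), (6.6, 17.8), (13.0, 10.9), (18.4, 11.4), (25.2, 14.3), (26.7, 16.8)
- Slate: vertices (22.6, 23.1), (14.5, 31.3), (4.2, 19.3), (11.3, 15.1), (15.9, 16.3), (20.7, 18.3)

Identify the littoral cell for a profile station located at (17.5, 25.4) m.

Slate

Cast a ray rightward from (17.5, 25.4). For each polygon, the edges (by vertex number in listed order) whose endpoints lie on opposite sides of y = 25.4, where each meets that height, and whether that is right or left of the point:
Olive: no edge straddles that height → 0 crossings.
Blue: 1–2 at x≈8.64 (left), 7–1 at x≈15.54 (left) → 0 crossings.
Slate: 1–2 at x≈20.33 (right), 2–3 at x≈9.44 (left) → 1 crossing.
Only Slate has an odd count, so the point is inside Slate.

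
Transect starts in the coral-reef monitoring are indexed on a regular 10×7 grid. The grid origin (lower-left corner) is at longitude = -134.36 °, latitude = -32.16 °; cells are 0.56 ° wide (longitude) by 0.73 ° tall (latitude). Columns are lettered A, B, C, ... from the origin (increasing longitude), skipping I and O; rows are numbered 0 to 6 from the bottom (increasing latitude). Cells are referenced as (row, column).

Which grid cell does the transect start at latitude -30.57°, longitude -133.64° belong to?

Column index: ⌊(-133.64 − -134.36) / 0.56⌋ = ⌊1.286⌋ = 1 → column B
Row offset from origin: ⌊(-30.57 − -32.16) / 0.73⌋ = ⌊2.178⌋ = 2 → row 2

(2, B)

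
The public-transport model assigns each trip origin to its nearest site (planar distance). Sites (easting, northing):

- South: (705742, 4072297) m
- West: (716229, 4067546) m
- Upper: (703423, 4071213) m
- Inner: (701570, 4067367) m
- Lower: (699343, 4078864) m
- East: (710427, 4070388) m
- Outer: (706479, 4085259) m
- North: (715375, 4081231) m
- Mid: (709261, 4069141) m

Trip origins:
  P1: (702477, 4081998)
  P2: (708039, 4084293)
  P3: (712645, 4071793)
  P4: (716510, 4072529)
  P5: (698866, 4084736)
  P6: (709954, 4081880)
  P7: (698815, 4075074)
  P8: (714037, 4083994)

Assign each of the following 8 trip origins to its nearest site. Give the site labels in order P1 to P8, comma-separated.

P1 → Lower (d²=19643912.00)
P2 → Outer (d²=3366756.00)
P3 → East (d²=6893549.00)
P4 → West (d²=24909250.00)
P5 → Lower (d²=34707913.00)
P6 → Outer (d²=23493266.00)
P7 → Lower (d²=14642884.00)
P8 → North (d²=9424413.00)

Lower, Outer, East, West, Lower, Outer, Lower, North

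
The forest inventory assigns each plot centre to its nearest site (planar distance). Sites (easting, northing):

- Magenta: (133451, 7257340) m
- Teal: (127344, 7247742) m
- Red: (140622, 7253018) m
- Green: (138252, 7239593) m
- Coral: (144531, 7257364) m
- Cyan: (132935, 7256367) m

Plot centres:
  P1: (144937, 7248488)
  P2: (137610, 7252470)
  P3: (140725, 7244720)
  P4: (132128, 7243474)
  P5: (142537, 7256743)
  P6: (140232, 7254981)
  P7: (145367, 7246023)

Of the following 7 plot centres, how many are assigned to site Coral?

P1 → Red
P2 → Red
P3 → Green
P4 → Teal
P5 → Coral
P6 → Red
P7 → Red
1 of the 7 goes to Coral.

1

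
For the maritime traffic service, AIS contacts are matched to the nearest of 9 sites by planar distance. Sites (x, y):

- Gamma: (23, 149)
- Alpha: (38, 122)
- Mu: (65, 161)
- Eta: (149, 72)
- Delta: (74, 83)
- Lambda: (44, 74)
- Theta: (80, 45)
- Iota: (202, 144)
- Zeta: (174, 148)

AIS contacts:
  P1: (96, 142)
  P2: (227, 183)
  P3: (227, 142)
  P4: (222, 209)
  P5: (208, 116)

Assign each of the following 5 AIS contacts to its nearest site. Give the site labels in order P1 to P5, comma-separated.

Mu, Iota, Iota, Iota, Iota

P1 → Mu (d²=1322.00)
P2 → Iota (d²=2146.00)
P3 → Iota (d²=629.00)
P4 → Iota (d²=4625.00)
P5 → Iota (d²=820.00)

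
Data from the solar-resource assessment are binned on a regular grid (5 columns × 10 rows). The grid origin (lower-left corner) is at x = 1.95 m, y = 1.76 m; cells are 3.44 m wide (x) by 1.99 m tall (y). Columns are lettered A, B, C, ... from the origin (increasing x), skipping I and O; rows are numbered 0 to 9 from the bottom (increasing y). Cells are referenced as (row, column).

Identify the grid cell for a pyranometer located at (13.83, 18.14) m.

Column index: ⌊(13.83 − 1.95) / 3.44⌋ = ⌊3.453⌋ = 3 → column D
Row offset from origin: ⌊(18.14 − 1.76) / 1.99⌋ = ⌊8.231⌋ = 8 → row 8

(8, D)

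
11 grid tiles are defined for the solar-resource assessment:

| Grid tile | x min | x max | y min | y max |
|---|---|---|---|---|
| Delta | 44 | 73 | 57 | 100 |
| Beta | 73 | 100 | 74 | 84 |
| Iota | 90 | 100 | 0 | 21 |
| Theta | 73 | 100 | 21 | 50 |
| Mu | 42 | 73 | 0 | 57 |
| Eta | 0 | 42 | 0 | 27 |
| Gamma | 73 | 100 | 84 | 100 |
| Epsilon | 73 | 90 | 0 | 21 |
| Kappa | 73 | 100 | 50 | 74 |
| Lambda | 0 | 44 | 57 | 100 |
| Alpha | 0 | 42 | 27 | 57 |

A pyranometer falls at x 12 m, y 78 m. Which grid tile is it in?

The point has x = 12 and y = 78.
Only Lambda satisfies 0 ≤ x ≤ 44 and 57 ≤ y ≤ 100.

Lambda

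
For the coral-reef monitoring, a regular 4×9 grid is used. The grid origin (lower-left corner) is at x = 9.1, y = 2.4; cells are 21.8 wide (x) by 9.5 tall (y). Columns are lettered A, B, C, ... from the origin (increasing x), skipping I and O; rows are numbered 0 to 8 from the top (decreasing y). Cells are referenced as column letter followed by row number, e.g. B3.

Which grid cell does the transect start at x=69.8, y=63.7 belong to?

Column index: ⌊(69.8 − 9.1) / 21.8⌋ = ⌊2.784⌋ = 2 → column C
Row offset from origin: ⌊(63.7 − 2.4) / 9.5⌋ = ⌊6.453⌋ = 6 → row 2 (counted from top)

C2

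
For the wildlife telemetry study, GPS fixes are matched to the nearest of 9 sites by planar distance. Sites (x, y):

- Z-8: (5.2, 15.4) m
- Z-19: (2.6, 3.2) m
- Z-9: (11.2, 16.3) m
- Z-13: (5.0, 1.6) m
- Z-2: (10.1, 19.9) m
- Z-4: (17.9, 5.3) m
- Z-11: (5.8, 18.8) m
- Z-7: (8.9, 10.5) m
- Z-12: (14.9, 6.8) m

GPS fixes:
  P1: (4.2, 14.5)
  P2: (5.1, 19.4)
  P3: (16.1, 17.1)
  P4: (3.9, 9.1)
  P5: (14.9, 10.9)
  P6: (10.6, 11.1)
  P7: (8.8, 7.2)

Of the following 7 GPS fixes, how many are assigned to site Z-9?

1

P1 → Z-8
P2 → Z-11
P3 → Z-9
P4 → Z-7
P5 → Z-12
P6 → Z-7
P7 → Z-7
1 of the 7 goes to Z-9.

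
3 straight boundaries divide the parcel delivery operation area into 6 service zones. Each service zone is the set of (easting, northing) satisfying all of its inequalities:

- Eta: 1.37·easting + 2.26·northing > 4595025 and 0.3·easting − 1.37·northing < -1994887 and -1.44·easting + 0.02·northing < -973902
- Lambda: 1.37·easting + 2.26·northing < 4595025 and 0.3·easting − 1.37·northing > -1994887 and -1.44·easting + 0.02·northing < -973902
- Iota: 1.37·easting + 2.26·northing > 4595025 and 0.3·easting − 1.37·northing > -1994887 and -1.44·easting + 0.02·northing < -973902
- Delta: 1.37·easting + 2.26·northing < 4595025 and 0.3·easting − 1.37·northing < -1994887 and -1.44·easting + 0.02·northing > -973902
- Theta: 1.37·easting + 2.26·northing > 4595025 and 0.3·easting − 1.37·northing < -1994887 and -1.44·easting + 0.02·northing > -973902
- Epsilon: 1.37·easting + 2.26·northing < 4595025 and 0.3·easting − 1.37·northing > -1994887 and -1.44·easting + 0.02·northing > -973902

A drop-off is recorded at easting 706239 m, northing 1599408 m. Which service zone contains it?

Lambda

1.37·706239 + 2.26·1599408 = 4582209.510, which is < 4595025
0.3·706239 − 1.37·1599408 = -1979317.260, which is > -1994887
-1.44·706239 + 0.02·1599408 = -984996.000, which is < -973902
This sign pattern matches Lambda.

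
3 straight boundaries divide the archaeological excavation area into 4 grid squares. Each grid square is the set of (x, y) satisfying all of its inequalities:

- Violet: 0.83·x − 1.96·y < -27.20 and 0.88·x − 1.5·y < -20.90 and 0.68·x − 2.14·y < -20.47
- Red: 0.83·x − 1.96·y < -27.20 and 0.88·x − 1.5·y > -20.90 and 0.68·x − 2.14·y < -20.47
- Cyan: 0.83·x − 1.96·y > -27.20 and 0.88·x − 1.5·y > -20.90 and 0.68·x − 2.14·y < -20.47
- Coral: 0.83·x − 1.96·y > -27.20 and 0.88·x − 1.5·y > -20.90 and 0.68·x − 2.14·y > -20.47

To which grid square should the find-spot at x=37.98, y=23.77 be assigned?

Cyan

0.83·37.98 − 1.96·23.77 = -15.066, which is > -27.20
0.88·37.98 − 1.5·23.77 = -2.233, which is > -20.90
0.68·37.98 − 2.14·23.77 = -25.041, which is < -20.47
This sign pattern matches Cyan.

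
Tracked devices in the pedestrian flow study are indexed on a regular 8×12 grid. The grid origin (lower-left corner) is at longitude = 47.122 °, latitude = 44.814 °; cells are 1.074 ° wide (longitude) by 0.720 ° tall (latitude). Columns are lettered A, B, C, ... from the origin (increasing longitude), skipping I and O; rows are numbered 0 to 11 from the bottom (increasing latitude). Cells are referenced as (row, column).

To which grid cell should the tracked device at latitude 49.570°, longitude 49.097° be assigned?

Column index: ⌊(49.097 − 47.122) / 1.074⌋ = ⌊1.839⌋ = 1 → column B
Row offset from origin: ⌊(49.570 − 44.814) / 0.720⌋ = ⌊6.606⌋ = 6 → row 6

(6, B)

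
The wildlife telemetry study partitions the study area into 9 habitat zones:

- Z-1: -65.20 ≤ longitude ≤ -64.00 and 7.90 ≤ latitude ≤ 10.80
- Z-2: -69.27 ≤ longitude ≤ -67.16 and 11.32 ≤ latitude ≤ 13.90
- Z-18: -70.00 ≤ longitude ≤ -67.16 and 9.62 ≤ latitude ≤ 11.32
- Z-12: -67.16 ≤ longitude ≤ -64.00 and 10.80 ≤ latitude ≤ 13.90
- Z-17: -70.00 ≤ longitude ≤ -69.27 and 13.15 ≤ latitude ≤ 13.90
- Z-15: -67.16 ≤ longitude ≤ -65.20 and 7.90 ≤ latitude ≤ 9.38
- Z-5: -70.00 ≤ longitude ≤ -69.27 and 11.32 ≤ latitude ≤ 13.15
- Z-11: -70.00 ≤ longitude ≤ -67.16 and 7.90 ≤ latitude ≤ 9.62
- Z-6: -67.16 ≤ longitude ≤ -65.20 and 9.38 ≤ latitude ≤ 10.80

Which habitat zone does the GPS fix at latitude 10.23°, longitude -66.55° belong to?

Z-6

The point has longitude = -66.55 and latitude = 10.23.
Only Z-6 satisfies -67.16 ≤ longitude ≤ -65.20 and 9.38 ≤ latitude ≤ 10.80.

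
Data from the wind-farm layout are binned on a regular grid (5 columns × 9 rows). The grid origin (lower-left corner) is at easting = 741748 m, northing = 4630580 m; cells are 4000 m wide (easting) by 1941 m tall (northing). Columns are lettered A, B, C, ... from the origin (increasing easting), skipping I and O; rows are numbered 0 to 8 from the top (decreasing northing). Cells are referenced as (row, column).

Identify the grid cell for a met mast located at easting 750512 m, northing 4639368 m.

Column index: ⌊(750512 − 741748) / 4000⌋ = ⌊2.191⌋ = 2 → column C
Row offset from origin: ⌊(4639368 − 4630580) / 1941⌋ = ⌊4.528⌋ = 4 → row 4 (counted from top)

(4, C)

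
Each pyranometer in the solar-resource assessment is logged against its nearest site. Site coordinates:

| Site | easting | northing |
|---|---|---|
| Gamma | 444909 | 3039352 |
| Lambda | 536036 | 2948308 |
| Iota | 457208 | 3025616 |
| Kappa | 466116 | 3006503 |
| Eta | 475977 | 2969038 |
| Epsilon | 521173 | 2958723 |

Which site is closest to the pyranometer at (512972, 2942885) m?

Epsilon

Squared distances to each site:
Gamma: 13938454058.000; Lambda: 561357025.000; Iota: 9954042057.000; Kappa: 6242734660.000; Eta: 2052609434.000; Epsilon: 318098645.000.
Minimum at Epsilon.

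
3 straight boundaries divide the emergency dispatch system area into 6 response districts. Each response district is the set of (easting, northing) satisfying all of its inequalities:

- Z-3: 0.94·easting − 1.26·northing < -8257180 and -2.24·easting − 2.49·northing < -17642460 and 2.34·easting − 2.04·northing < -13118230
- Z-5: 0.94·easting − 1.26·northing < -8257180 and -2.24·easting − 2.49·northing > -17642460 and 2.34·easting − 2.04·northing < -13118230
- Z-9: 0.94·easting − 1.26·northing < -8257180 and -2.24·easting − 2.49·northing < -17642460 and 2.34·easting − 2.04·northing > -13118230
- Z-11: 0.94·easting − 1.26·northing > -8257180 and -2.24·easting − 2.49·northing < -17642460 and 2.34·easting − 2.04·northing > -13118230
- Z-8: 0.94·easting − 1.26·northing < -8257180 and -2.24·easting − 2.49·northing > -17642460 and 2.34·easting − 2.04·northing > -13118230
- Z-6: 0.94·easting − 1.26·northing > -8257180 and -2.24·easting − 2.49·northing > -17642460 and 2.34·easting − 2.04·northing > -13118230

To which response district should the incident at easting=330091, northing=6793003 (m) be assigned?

0.94·330091 − 1.26·6793003 = -8248898.240, which is > -8257180
-2.24·330091 − 2.49·6793003 = -17653981.310, which is < -17642460
2.34·330091 − 2.04·6793003 = -13085313.180, which is > -13118230
This sign pattern matches Z-11.

Z-11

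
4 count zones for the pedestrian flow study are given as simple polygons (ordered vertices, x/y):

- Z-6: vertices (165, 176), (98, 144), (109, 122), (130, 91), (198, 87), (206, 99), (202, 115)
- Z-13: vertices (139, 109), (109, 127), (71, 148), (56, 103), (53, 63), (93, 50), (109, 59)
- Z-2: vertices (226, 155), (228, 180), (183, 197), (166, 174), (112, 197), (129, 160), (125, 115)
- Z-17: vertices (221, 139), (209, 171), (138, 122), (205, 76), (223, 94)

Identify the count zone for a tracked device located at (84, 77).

Z-13

Cast a ray rightward from (84, 77). For each polygon, the edges (by vertex number in listed order) whose endpoints lie on opposite sides of y = 77, where each meets that height, and whether that is right or left of the point:
Z-6: no edge straddles that height → 0 crossings.
Z-13: 4–5 at x≈54.0 (left), 7–1 at x≈119.8 (right) → 1 crossing.
Z-2: no edge straddles that height → 0 crossings.
Z-17: 3–4 at x≈203.5 (right), 4–5 at x≈206.0 (right) → 2 crossings.
Only Z-13 has an odd count, so the point is inside Z-13.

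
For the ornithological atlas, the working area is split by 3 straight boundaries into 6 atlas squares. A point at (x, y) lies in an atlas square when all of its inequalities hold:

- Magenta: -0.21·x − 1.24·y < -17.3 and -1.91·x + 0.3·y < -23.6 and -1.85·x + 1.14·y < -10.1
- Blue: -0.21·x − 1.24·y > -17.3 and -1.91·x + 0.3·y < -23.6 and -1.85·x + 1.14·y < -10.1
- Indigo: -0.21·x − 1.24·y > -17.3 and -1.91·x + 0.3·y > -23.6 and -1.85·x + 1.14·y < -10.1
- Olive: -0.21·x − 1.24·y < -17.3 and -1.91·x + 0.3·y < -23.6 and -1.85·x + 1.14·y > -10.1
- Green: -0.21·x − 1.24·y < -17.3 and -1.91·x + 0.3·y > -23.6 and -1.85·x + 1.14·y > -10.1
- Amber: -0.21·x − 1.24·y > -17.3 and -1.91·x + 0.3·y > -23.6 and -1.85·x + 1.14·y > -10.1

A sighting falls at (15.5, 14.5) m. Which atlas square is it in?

-0.21·15.5 − 1.24·14.5 = -21.235, which is < -17.3
-1.91·15.5 + 0.3·14.5 = -25.255, which is < -23.6
-1.85·15.5 + 1.14·14.5 = -12.145, which is < -10.1
This sign pattern matches Magenta.

Magenta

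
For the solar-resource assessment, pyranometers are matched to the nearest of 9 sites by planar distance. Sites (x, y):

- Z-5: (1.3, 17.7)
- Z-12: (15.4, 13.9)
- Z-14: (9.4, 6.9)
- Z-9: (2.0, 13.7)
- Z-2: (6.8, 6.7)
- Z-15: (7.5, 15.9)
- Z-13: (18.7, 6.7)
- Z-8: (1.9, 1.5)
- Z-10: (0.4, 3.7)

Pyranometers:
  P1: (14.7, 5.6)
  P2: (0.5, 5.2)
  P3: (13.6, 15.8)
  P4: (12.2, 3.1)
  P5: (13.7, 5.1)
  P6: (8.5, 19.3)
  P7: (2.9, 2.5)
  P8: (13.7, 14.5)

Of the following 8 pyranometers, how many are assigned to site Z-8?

P1 → Z-13
P2 → Z-10
P3 → Z-12
P4 → Z-14
P5 → Z-14
P6 → Z-15
P7 → Z-8
P8 → Z-12
1 of the 8 goes to Z-8.

1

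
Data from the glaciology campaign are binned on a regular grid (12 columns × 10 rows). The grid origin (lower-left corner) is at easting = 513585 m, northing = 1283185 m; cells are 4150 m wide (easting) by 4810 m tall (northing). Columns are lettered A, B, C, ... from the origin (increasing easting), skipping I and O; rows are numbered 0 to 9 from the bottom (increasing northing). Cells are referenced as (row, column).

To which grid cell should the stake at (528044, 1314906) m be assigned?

Column index: ⌊(528044 − 513585) / 4150⌋ = ⌊3.484⌋ = 3 → column D
Row offset from origin: ⌊(1314906 − 1283185) / 4810⌋ = ⌊6.595⌋ = 6 → row 6

(6, D)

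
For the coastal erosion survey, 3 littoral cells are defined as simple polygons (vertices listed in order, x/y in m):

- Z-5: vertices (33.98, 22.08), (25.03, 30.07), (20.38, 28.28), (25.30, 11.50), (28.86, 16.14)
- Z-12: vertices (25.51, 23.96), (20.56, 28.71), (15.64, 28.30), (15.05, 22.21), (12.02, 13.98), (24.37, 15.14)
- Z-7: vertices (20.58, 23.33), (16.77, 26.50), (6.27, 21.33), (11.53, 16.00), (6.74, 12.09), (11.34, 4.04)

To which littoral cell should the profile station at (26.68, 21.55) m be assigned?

Z-5

Cast a ray rightward from (26.68, 21.55). For each polygon, the edges (by vertex number in listed order) whose endpoints lie on opposite sides of y = 21.55, where each meets that height, and whether that is right or left of the point:
Z-5: 3–4 at x≈22.353 (left), 5–1 at x≈33.523 (right) → 1 crossing.
Z-12: 4–5 at x≈14.807 (left), 6–1 at x≈25.199 (left) → 0 crossings.
Z-7: 2–3 at x≈6.717 (left), 6–1 at x≈19.727 (left) → 0 crossings.
Only Z-5 has an odd count, so the point is inside Z-5.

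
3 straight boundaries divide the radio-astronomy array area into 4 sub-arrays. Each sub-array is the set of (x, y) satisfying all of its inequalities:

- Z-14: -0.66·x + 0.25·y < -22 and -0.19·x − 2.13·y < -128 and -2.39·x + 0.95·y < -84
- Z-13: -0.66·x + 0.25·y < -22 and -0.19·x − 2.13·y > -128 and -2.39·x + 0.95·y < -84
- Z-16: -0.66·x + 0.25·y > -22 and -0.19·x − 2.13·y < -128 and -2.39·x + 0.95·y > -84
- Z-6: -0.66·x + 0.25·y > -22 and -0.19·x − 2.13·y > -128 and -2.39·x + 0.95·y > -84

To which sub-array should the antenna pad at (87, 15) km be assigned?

-0.66·87 + 0.25·15 = -53.670, which is < -22
-0.19·87 − 2.13·15 = -48.480, which is > -128
-2.39·87 + 0.95·15 = -193.680, which is < -84
This sign pattern matches Z-13.

Z-13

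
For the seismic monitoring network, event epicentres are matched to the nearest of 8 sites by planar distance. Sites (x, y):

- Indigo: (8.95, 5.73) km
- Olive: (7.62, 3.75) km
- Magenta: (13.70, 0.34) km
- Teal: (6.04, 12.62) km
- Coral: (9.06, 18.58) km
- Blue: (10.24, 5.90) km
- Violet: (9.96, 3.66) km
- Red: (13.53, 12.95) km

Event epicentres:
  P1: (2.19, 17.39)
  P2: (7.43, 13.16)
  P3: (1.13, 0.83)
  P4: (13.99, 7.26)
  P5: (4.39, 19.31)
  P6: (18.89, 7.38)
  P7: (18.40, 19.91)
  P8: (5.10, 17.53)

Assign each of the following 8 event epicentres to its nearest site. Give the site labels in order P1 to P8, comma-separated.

P1 → Teal (d²=37.58)
P2 → Teal (d²=2.22)
P3 → Olive (d²=50.65)
P4 → Blue (d²=15.91)
P5 → Coral (d²=22.34)
P6 → Red (d²=59.75)
P7 → Red (d²=72.16)
P8 → Coral (d²=16.78)

Teal, Teal, Olive, Blue, Coral, Red, Red, Coral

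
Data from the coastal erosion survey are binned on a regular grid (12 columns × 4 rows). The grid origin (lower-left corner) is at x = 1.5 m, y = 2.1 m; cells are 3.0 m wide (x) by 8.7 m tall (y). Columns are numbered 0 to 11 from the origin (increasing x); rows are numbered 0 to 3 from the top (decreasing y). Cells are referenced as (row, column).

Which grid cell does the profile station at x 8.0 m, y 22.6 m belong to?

Column index: ⌊(8.0 − 1.5) / 3.0⌋ = ⌊2.167⌋ = 2
Row offset from origin: ⌊(22.6 − 2.1) / 8.7⌋ = ⌊2.356⌋ = 2 → row 1 (counted from top)

(1, 2)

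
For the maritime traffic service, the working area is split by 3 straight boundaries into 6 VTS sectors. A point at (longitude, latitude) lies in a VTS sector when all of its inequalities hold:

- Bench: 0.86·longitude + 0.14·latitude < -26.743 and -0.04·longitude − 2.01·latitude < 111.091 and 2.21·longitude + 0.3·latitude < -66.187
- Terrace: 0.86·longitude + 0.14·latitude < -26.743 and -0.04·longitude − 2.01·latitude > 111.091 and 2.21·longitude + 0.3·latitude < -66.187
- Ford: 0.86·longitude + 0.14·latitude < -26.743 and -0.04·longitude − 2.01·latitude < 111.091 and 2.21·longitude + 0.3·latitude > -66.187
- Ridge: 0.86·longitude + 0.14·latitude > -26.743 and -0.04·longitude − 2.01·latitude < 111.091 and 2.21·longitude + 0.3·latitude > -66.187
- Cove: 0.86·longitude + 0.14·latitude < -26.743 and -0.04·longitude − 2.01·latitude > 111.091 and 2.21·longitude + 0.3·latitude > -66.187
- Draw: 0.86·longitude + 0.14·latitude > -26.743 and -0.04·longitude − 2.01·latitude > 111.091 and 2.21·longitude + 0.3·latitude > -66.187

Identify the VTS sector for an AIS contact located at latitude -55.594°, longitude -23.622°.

Terrace

0.86·-23.622 + 0.14·-55.594 = -28.098, which is < -26.743
-0.04·-23.622 − 2.01·-55.594 = 112.689, which is > 111.091
2.21·-23.622 + 0.3·-55.594 = -68.883, which is < -66.187
This sign pattern matches Terrace.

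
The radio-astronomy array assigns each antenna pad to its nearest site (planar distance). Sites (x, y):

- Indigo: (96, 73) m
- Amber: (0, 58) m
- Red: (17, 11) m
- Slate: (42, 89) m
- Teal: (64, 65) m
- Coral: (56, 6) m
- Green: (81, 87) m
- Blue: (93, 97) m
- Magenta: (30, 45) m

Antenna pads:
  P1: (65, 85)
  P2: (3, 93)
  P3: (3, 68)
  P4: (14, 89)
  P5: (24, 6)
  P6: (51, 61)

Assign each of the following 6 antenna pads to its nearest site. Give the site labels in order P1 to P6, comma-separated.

P1 → Green (d²=260.00)
P2 → Amber (d²=1234.00)
P3 → Amber (d²=109.00)
P4 → Slate (d²=784.00)
P5 → Red (d²=74.00)
P6 → Teal (d²=185.00)

Green, Amber, Amber, Slate, Red, Teal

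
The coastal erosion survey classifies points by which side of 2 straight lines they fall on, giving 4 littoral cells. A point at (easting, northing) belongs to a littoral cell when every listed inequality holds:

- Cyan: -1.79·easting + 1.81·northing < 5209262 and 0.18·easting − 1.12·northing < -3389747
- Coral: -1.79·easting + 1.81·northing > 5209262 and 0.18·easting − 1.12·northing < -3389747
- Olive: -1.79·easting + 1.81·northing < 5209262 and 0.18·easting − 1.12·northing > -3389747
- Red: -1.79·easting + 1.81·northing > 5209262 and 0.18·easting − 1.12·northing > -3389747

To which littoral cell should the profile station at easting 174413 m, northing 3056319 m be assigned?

-1.79·174413 + 1.81·3056319 = 5219738.120, which is > 5209262
0.18·174413 − 1.12·3056319 = -3391682.940, which is < -3389747
This sign pattern matches Coral.

Coral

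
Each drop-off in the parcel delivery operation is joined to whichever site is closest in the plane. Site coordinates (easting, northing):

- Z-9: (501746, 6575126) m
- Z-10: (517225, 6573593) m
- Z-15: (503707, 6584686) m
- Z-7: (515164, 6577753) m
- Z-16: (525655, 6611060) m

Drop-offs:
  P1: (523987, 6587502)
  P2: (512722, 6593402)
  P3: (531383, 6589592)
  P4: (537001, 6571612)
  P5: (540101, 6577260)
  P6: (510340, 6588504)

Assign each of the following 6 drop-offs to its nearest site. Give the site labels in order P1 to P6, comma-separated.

P1 → Z-7 (d²=172888330.00)
P2 → Z-15 (d²=157238881.00)
P3 → Z-7 (d²=403217882.00)
P4 → Z-10 (d²=395014537.00)
P5 → Z-10 (d²=536758265.00)
P6 → Z-15 (d²=58573813.00)

Z-7, Z-15, Z-7, Z-10, Z-10, Z-15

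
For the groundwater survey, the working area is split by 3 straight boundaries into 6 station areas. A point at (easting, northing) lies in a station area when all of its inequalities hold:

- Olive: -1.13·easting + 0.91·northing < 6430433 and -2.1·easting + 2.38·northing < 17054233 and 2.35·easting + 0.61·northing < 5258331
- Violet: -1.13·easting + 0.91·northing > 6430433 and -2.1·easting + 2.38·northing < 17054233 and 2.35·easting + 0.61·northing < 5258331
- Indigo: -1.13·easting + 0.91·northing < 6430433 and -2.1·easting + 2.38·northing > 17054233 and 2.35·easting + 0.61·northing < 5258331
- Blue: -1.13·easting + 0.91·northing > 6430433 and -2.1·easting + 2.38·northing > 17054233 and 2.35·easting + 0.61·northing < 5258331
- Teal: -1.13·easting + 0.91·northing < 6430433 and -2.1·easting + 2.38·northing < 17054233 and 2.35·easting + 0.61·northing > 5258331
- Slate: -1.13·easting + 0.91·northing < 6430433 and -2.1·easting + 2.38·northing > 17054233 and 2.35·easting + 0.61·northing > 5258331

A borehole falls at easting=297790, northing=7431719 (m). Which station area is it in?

-1.13·297790 + 0.91·7431719 = 6426361.590, which is < 6430433
-2.1·297790 + 2.38·7431719 = 17062132.220, which is > 17054233
2.35·297790 + 0.61·7431719 = 5233155.090, which is < 5258331
This sign pattern matches Indigo.

Indigo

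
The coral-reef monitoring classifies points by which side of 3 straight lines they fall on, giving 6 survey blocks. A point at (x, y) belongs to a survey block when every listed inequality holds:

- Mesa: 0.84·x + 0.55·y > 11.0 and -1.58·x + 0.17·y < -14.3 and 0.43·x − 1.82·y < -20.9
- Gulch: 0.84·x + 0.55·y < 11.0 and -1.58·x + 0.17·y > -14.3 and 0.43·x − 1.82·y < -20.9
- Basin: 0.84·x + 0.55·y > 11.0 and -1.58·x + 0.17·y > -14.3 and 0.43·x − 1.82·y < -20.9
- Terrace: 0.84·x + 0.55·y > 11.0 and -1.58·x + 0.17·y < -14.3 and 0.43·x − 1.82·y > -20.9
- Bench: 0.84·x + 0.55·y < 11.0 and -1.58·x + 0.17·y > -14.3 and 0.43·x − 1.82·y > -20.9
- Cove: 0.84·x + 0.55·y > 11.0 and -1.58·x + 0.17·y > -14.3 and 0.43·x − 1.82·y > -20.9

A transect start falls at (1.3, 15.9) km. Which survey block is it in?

0.84·1.3 + 0.55·15.9 = 9.837, which is < 11.0
-1.58·1.3 + 0.17·15.9 = 0.649, which is > -14.3
0.43·1.3 − 1.82·15.9 = -28.379, which is < -20.9
This sign pattern matches Gulch.

Gulch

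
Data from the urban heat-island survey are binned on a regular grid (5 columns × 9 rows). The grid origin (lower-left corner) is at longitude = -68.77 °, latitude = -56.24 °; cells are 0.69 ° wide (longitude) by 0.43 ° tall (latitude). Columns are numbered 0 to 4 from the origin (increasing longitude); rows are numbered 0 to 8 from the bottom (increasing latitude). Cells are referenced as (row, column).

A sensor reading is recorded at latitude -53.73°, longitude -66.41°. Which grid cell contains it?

Column index: ⌊(-66.41 − -68.77) / 0.69⌋ = ⌊3.420⌋ = 3
Row offset from origin: ⌊(-53.73 − -56.24) / 0.43⌋ = ⌊5.837⌋ = 5 → row 5

(5, 3)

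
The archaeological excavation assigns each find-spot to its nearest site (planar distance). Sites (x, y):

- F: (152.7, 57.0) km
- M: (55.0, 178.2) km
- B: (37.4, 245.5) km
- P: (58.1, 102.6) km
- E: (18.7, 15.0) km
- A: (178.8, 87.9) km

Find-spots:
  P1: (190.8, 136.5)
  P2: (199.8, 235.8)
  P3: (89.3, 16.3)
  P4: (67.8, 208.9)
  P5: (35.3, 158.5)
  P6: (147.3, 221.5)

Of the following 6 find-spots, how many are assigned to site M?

3

P1 → A
P2 → A
P3 → E
P4 → M
P5 → M
P6 → M
3 of the 6 go to M.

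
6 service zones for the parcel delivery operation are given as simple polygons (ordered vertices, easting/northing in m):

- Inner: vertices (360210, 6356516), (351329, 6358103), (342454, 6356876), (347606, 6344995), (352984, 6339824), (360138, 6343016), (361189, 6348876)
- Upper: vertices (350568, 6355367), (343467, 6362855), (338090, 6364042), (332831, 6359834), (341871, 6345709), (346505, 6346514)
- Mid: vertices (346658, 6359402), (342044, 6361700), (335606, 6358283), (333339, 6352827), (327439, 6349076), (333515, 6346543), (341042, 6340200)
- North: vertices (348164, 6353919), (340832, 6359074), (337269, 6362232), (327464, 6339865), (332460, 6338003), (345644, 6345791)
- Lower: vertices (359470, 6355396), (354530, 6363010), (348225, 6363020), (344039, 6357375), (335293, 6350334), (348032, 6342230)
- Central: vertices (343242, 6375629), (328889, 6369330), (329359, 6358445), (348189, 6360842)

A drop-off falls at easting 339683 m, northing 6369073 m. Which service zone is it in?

Central

Cast a ray rightward from (339683, 6369073). For each polygon, the edges (by vertex number in listed order) whose endpoints lie on opposite sides of northing = 6369073, where each meets that height, and whether that is right or left of the point:
Inner: no edge straddles that height → 0 crossings.
Upper: no edge straddles that height → 0 crossings.
Mid: no edge straddles that height → 0 crossings.
North: no edge straddles that height → 0 crossings.
Lower: no edge straddles that height → 0 crossings.
Central: 2–3 at easting≈328900.1 (left), 4–1 at easting≈345435.3 (right) → 1 crossing.
Only Central has an odd count, so the point is inside Central.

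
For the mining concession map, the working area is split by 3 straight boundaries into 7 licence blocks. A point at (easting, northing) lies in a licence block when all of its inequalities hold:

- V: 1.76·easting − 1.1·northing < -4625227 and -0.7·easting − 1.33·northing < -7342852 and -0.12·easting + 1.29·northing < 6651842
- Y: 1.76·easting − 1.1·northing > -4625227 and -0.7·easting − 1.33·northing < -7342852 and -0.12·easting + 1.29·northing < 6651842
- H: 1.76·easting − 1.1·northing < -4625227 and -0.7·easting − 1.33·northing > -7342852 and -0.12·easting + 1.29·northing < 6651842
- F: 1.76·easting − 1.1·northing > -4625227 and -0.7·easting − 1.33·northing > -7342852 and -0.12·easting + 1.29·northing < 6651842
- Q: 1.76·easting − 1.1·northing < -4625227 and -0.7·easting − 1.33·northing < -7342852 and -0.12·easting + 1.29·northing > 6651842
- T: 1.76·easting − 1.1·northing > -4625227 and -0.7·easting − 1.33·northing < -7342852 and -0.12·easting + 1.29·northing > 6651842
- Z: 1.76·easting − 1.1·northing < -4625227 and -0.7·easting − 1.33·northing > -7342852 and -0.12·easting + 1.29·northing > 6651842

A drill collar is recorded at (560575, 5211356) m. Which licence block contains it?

Z

1.76·560575 − 1.1·5211356 = -4745879.600, which is < -4625227
-0.7·560575 − 1.33·5211356 = -7323505.980, which is > -7342852
-0.12·560575 + 1.29·5211356 = 6655380.240, which is > 6651842
This sign pattern matches Z.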